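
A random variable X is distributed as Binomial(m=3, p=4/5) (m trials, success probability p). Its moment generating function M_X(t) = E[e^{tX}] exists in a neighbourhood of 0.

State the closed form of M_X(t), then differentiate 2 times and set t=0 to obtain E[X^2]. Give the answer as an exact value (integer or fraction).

E[X^2] = M′′(0) = 156/25

M_X(t) = (4*e^(t)/5 + 1/5)^3
M′(t) = 192*e^(3*t)/125 + 96*e^(2*t)/125 + 12*e^(t)/125
M′′(t) = 576*e^(3*t)/125 + 192*e^(2*t)/125 + 12*e^(t)/125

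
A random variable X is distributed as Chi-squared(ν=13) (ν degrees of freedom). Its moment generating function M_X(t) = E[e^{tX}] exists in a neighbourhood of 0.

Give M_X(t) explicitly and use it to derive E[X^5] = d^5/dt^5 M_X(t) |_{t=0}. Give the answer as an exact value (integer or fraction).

E[X^5] = M′′′′′(0) = 1322685

M_X(t) = (1 - 2*t)^(-13/2)
M′(t) = -13/(128*t^7*√(1 - 2*t) - 448*t^6*√(1 - 2*t) + 672*t^5*√(1 - 2*t) - 560*t^4*√(1 - 2*t) + 280*t^3*√(1 - 2*t) - 84*t^2*√(1 - 2*t) + 14*t*√(1 - 2*t) - √(1 - 2*t))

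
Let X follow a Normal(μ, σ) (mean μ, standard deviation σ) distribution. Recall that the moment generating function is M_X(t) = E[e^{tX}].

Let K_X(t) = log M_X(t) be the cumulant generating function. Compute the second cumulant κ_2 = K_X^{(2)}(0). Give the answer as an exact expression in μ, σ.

M_X(t) = e^(μ*t + σ^2*t^2/2)
K_X(t) = log M_X(t) = μ*t + σ^2*t^2/2
K^(2)(t) = σ^2

κ_2 = K^(2)(0) = σ^2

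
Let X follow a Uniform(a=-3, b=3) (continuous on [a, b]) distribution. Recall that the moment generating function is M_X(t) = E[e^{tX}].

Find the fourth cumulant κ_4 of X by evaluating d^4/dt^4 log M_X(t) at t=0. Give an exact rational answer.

M_X(t) = (e^(3*t) - e^(-3*t))/(6*t)
K_X(t) = log M_X(t) = -log(t) + log(e^(3*t) - e^(-3*t)) - log(6)

κ_4 = K^(4)(0) = -54/5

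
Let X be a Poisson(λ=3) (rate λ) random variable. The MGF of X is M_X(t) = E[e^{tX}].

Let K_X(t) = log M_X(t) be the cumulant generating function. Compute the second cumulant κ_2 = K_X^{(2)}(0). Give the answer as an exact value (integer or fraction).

κ_2 = K^(2)(0) = 3

M_X(t) = e^(3*e^(t) - 3)
K_X(t) = log M_X(t) = 3*e^(t) - 3
K^(2)(t) = 3*e^(t)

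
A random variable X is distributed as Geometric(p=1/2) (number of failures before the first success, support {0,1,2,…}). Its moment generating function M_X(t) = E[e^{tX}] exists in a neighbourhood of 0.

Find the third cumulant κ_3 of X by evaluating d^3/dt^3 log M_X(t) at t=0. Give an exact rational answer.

κ_3 = D^3[K](0) = 6

M_X(t) = 1/(2*(1 - e^(t)/2))
K_X(t) = log M_X(t) = -log(1 - e^(t)/2) - log(2)
D^3[K](t) = (-2*e^(2*t) - 4*e^(t))/(e^(3*t) - 6*e^(2*t) + 12*e^(t) - 8)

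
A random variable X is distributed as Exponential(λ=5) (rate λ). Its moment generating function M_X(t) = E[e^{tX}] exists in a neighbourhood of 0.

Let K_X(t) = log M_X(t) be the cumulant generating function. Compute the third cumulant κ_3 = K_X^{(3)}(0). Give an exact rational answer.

M_X(t) = 5/(5 - t)
K_X(t) = log M_X(t) = -log(5 - t) + log(5)
K^(3)(t) = -2/(t^3 - 15*t^2 + 75*t - 125)

κ_3 = K^(3)(0) = 2/125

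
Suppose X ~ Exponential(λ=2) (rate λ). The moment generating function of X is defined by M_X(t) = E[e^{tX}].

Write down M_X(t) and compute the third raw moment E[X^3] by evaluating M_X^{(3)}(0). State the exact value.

M_X(t) = 2/(2 - t)
M^(3)(t) = 12/(t^4 - 8*t^3 + 24*t^2 - 32*t + 16)

E[X^3] = M^(3)(0) = 3/4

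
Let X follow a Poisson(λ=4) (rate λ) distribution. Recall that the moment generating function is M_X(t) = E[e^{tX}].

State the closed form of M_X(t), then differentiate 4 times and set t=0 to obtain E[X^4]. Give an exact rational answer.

M_X(t) = e^(4*e^(t) - 4)
D^4[M](t) = (256*e^(4*t)*e^(4*e^(t)) + 384*e^(3*t)*e^(4*e^(t)) + 112*e^(2*t)*e^(4*e^(t)) + 4*e^(t)*e^(4*e^(t)))*e^(-4)

E[X^4] = D^4[M](0) = 756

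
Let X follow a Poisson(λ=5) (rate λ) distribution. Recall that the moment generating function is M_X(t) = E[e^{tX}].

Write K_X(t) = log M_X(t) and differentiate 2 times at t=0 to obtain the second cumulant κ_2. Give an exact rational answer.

κ_2 = d^2K/dt^2 |_{t=0} = 5

M_X(t) = e^(5*e^(t) - 5)
K_X(t) = log M_X(t) = 5*e^(t) - 5
dK/dt = 5*e^(t)
d^2K/dt^2 = 5*e^(t)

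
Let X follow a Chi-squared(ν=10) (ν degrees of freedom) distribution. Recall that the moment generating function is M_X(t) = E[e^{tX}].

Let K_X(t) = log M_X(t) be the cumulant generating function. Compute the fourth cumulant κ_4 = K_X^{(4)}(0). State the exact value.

M_X(t) = (1 - 2*t)^(-5)
K_X(t) = log M_X(t) = -5*log(1 - 2*t)
dK/dt = -10/(2*t - 1)
d^2K/dt^2 = 20/(4*t^2 - 4*t + 1)
d^3K/dt^3 = -80/(8*t^3 - 12*t^2 + 6*t - 1)
d^4K/dt^4 = 480/(16*t^4 - 32*t^3 + 24*t^2 - 8*t + 1)

κ_4 = d^4K/dt^4 |_{t=0} = 480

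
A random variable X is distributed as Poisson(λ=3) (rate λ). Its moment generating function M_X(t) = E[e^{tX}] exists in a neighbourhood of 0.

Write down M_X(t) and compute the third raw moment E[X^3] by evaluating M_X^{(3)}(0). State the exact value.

E[X^3] = D^3[M](0) = 57

M_X(t) = e^(3*e^(t) - 3)
D^3[M](t) = (27*e^(3*t)*e^(3*e^(t)) + 27*e^(2*t)*e^(3*e^(t)) + 3*e^(t)*e^(3*e^(t)))*e^(-3)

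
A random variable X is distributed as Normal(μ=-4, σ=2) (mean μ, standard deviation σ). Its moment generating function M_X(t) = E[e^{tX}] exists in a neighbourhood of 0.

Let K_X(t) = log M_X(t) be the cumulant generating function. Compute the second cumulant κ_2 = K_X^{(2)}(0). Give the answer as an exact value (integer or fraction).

κ_2 = d^2K/dt^2 |_{t=0} = 4

M_X(t) = e^(2*t^2 - 4*t)
K_X(t) = log M_X(t) = 2*t^2 - 4*t
dK/dt = 4*t - 4
d^2K/dt^2 = 4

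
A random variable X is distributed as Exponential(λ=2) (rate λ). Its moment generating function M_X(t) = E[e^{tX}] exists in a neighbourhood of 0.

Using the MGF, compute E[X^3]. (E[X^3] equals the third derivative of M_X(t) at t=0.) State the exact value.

M_X(t) = 2/(2 - t)
M′(t) = 2/(t^2 - 4*t + 4)
M′′(t) = -4/(t^3 - 6*t^2 + 12*t - 8)
M′′′(t) = 12/(t^4 - 8*t^3 + 24*t^2 - 32*t + 16)

E[X^3] = M′′′(0) = 3/4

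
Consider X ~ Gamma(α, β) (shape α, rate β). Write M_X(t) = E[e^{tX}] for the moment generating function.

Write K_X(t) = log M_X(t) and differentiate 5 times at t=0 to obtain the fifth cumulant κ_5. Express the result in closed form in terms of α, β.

M_X(t) = (β/(β - t))^α
K_X(t) = log M_X(t) = α*(log(β) - log(β - t))
K′(t) = -α/(-β + t)
K′′(t) = α/(β^2 - 2*β*t + t^2)
K′′′(t) = -2*α/(-β^3 + 3*β^2*t - 3*β*t^2 + t^3)
K′′′′(t) = 6*α/(β^4 - 4*β^3*t + 6*β^2*t^2 - 4*β*t^3 + t^4)
K′′′′′(t) = -24*α/(-β^5 + 5*β^4*t - 10*β^3*t^2 + 10*β^2*t^3 - 5*β*t^4 + t^5)

κ_5 = K′′′′′(0) = 24*α/β^5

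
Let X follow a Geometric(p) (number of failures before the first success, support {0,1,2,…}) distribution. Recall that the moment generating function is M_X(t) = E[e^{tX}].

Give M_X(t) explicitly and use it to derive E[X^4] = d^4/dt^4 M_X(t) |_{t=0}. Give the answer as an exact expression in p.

E[X^4] = d^4M/dt^4 |_{t=0} = 1 - 15/p + 50/p^2 - 60/p^3 + 24/p^4

M_X(t) = p/(-(1 - p)*e^(t) + 1)
dM/dt = (-p^2*e^(t) + p*e^(t))/(p^2*e^(2*t) - 2*p*e^(2*t) + 2*p*e^(t) + e^(2*t) - 2*e^(t) + 1)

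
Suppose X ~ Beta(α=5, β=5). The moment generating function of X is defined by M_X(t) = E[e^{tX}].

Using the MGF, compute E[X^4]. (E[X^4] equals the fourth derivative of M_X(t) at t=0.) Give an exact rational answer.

E[X^4] = M^(4)(0) = 14/143

M_X(t) = ₁F₁(5; 10; t)
M^(4)(t) = 14*₁F₁(9; 14; t)/143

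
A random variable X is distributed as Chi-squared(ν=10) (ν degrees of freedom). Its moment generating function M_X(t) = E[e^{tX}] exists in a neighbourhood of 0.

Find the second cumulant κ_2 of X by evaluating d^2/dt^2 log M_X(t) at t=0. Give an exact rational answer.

κ_2 = K′′(0) = 20

M_X(t) = (1 - 2*t)^(-5)
K_X(t) = log M_X(t) = -5*log(1 - 2*t)
K′(t) = -10/(2*t - 1)
K′′(t) = 20/(4*t^2 - 4*t + 1)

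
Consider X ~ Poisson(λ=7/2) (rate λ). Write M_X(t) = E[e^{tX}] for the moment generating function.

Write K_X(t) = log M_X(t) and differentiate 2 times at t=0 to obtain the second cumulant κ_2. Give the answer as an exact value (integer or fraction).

M_X(t) = e^(7*e^(t)/2 - 7/2)
K_X(t) = log M_X(t) = 7*e^(t)/2 - 7/2
dK/dt = 7*e^(t)/2
d^2K/dt^2 = 7*e^(t)/2

κ_2 = d^2K/dt^2 |_{t=0} = 7/2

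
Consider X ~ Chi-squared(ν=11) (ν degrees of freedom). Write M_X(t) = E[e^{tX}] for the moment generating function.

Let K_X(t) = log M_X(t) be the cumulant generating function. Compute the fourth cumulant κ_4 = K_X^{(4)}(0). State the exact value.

κ_4 = K^(4)(0) = 528

M_X(t) = (1 - 2*t)^(-11/2)
K_X(t) = log M_X(t) = -11*log(1 - 2*t)/2
K^(4)(t) = 528/(16*t^4 - 32*t^3 + 24*t^2 - 8*t + 1)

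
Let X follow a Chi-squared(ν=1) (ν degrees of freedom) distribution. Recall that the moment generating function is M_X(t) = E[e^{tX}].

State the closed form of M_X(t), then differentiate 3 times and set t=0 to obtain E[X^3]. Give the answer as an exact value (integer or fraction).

E[X^3] = M^(3)(0) = 15

M_X(t) = 1/√(1 - 2*t)
M^(3)(t) = -15/(8*t^3*√(1 - 2*t) - 12*t^2*√(1 - 2*t) + 6*t*√(1 - 2*t) - √(1 - 2*t))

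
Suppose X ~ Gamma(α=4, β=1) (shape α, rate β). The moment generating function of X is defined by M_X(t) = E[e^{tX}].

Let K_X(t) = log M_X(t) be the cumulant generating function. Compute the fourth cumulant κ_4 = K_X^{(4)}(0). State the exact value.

M_X(t) = (1 - t)^(-4)
K_X(t) = log M_X(t) = -4*log(1 - t)
dK/dt = -4/(t - 1)
d^2K/dt^2 = 4/(t^2 - 2*t + 1)
d^3K/dt^3 = -8/(t^3 - 3*t^2 + 3*t - 1)
d^4K/dt^4 = 24/(t^4 - 4*t^3 + 6*t^2 - 4*t + 1)

κ_4 = d^4K/dt^4 |_{t=0} = 24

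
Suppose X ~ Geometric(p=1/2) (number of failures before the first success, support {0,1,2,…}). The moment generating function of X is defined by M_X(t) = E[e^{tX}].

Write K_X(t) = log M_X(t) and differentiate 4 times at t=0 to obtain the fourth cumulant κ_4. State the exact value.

κ_4 = K′′′′(0) = 26

M_X(t) = 1/(2*(1 - e^(t)/2))
K_X(t) = log M_X(t) = -log(1 - e^(t)/2) - log(2)
K′(t) = -e^(t)/(e^(t) - 2)
K′′(t) = 2*e^(t)/(e^(2*t) - 4*e^(t) + 4)
K′′′(t) = (-2*e^(2*t) - 4*e^(t))/(e^(3*t) - 6*e^(2*t) + 12*e^(t) - 8)
K′′′′(t) = (2*e^(3*t) + 16*e^(2*t) + 8*e^(t))/(e^(4*t) - 8*e^(3*t) + 24*e^(2*t) - 32*e^(t) + 16)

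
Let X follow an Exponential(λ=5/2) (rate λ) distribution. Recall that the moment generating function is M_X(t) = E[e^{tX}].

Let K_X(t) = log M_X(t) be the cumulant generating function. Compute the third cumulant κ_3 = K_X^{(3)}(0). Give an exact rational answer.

M_X(t) = 5/(2*(5/2 - t))
K_X(t) = log M_X(t) = -log(5/2 - t) - log(2) + log(5)
K′(t) = -2/(2*t - 5)
K′′(t) = 4/(4*t^2 - 20*t + 25)
K′′′(t) = -16/(8*t^3 - 60*t^2 + 150*t - 125)

κ_3 = K′′′(0) = 16/125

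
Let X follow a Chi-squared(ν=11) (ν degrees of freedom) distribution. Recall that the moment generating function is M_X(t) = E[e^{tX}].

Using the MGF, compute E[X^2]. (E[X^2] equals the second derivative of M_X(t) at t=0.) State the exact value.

E[X^2] = M^(2)(0) = 143

M_X(t) = (1 - 2*t)^(-11/2)
M^(2)(t) = -143/(128*t^7*√(1 - 2*t) - 448*t^6*√(1 - 2*t) + 672*t^5*√(1 - 2*t) - 560*t^4*√(1 - 2*t) + 280*t^3*√(1 - 2*t) - 84*t^2*√(1 - 2*t) + 14*t*√(1 - 2*t) - √(1 - 2*t))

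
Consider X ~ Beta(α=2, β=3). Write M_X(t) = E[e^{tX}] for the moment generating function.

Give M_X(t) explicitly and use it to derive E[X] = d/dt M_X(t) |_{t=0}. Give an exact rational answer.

E[X] = D[M](0) = 2/5

M_X(t) = ₁F₁(2; 5; t)
D[M](t) = 2*₁F₁(3; 6; t)/5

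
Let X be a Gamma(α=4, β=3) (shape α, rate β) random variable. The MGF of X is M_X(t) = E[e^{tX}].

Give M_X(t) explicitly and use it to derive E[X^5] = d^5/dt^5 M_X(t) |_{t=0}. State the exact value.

M_X(t) = 81/(3 - t)^4
dM/dt = -324/(t^5 - 15*t^4 + 90*t^3 - 270*t^2 + 405*t - 243)
d^2M/dt^2 = 1620/(t^6 - 18*t^5 + 135*t^4 - 540*t^3 + 1215*t^2 - 1458*t + 729)
d^3M/dt^3 = -9720/(t^7 - 21*t^6 + 189*t^5 - 945*t^4 + 2835*t^3 - 5103*t^2 + 5103*t - 2187)
d^4M/dt^4 = 68040/(t^8 - 24*t^7 + 252*t^6 - 1512*t^5 + 5670*t^4 - 13608*t^3 + 20412*t^2 - 17496*t + 6561)
d^5M/dt^5 = -544320/(t^9 - 27*t^8 + 324*t^7 - 2268*t^6 + 10206*t^5 - 30618*t^4 + 61236*t^3 - 78732*t^2 + 59049*t - 19683)

E[X^5] = d^5M/dt^5 |_{t=0} = 2240/81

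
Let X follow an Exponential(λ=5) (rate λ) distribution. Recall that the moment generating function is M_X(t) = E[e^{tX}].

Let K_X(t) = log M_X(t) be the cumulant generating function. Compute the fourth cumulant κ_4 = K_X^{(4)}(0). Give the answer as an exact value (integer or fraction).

κ_4 = K^(4)(0) = 6/625

M_X(t) = 5/(5 - t)
K_X(t) = log M_X(t) = -log(5 - t) + log(5)
K^(4)(t) = 6/(t^4 - 20*t^3 + 150*t^2 - 500*t + 625)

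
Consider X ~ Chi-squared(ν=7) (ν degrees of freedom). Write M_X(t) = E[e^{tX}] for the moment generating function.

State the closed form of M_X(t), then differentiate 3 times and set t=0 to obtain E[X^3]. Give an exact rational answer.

M_X(t) = (1 - 2*t)^(-7/2)
D^3[M](t) = 693/(64*t^6*√(1 - 2*t) - 192*t^5*√(1 - 2*t) + 240*t^4*√(1 - 2*t) - 160*t^3*√(1 - 2*t) + 60*t^2*√(1 - 2*t) - 12*t*√(1 - 2*t) + √(1 - 2*t))

E[X^3] = D^3[M](0) = 693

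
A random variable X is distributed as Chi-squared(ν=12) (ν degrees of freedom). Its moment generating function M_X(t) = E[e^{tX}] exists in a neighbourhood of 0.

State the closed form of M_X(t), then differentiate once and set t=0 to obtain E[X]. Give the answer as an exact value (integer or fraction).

M_X(t) = (1 - 2*t)^(-6)
M′(t) = -12/(128*t^7 - 448*t^6 + 672*t^5 - 560*t^4 + 280*t^3 - 84*t^2 + 14*t - 1)

E[X] = M′(0) = 12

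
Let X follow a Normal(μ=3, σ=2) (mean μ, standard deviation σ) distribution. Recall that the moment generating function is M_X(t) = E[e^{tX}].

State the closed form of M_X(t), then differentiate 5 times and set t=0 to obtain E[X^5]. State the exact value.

E[X^5] = D^5[M](0) = 2043

M_X(t) = e^(2*t^2 + 3*t)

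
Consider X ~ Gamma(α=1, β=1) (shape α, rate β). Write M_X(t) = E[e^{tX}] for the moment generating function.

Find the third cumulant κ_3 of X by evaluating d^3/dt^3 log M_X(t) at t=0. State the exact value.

M_X(t) = 1/(1 - t)
K_X(t) = log M_X(t) = -log(1 - t)
D^3[K](t) = -2/(t^3 - 3*t^2 + 3*t - 1)

κ_3 = D^3[K](0) = 2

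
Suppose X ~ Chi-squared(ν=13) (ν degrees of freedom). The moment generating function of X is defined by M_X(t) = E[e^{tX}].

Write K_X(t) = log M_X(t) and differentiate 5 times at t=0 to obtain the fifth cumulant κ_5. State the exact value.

M_X(t) = (1 - 2*t)^(-13/2)
K_X(t) = log M_X(t) = -13*log(1 - 2*t)/2
dK/dt = -13/(2*t - 1)
d^2K/dt^2 = 26/(4*t^2 - 4*t + 1)
d^3K/dt^3 = -104/(8*t^3 - 12*t^2 + 6*t - 1)
d^4K/dt^4 = 624/(16*t^4 - 32*t^3 + 24*t^2 - 8*t + 1)
d^5K/dt^5 = -4992/(32*t^5 - 80*t^4 + 80*t^3 - 40*t^2 + 10*t - 1)

κ_5 = d^5K/dt^5 |_{t=0} = 4992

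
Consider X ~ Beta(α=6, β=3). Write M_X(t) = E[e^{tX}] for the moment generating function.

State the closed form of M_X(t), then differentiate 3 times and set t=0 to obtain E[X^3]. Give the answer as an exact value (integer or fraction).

M_X(t) = ₁F₁(6; 9; t)
D^3[M](t) = 56*₁F₁(9; 12; t)/165

E[X^3] = D^3[M](0) = 56/165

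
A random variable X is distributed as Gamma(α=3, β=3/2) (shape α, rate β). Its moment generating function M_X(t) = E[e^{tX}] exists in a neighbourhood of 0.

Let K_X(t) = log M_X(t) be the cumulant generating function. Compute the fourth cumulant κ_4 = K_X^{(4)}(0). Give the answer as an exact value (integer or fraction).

M_X(t) = 27/(8*(3/2 - t)^3)
K_X(t) = log M_X(t) = -3*log(3/2 - t) - 3*log(2) + 3*log(3)
dK/dt = -6/(2*t - 3)
d^2K/dt^2 = 12/(4*t^2 - 12*t + 9)
d^3K/dt^3 = -48/(8*t^3 - 36*t^2 + 54*t - 27)
d^4K/dt^4 = 288/(16*t^4 - 96*t^3 + 216*t^2 - 216*t + 81)

κ_4 = d^4K/dt^4 |_{t=0} = 32/9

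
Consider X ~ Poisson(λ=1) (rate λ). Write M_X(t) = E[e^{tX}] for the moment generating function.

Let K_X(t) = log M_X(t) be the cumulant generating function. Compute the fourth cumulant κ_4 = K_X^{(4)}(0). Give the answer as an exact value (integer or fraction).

M_X(t) = e^(e^(t) - 1)
K_X(t) = log M_X(t) = e^(t) - 1
D^4[K](t) = e^(t)

κ_4 = D^4[K](0) = 1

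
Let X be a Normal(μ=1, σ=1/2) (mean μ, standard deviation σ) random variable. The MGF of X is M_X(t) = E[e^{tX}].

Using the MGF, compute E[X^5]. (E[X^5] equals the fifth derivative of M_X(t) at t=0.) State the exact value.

E[X^5] = d^5M/dt^5 |_{t=0} = 71/16

M_X(t) = e^(t^2/8 + t)
dM/dt = t*e^(t)*e^(t^2/8)/4 + e^(t)*e^(t^2/8)
d^2M/dt^2 = t^2*e^(t)*e^(t^2/8)/16 + t*e^(t)*e^(t^2/8)/2 + 5*e^(t)*e^(t^2/8)/4
d^3M/dt^3 = t^3*e^(t)*e^(t^2/8)/64 + 3*t^2*e^(t)*e^(t^2/8)/16 + 15*t*e^(t)*e^(t^2/8)/16 + 7*e^(t)*e^(t^2/8)/4
d^4M/dt^4 = t^4*e^(t)*e^(t^2/8)/256 + t^3*e^(t)*e^(t^2/8)/16 + 15*t^2*e^(t)*e^(t^2/8)/32 + 7*t*e^(t)*e^(t^2/8)/4 + 43*e^(t)*e^(t^2/8)/16
d^5M/dt^5 = t^5*e^(t)*e^(t^2/8)/1024 + 5*t^4*e^(t)*e^(t^2/8)/256 + 25*t^3*e^(t)*e^(t^2/8)/128 + 35*t^2*e^(t)*e^(t^2/8)/32 + 215*t*e^(t)*e^(t^2/8)/64 + 71*e^(t)*e^(t^2/8)/16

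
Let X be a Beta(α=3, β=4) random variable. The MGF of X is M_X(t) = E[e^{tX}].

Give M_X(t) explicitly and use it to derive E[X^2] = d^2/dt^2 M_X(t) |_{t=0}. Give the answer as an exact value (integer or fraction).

M_X(t) = ₁F₁(3; 7; t)
D^2[M](t) = 3*₁F₁(5; 9; t)/14

E[X^2] = D^2[M](0) = 3/14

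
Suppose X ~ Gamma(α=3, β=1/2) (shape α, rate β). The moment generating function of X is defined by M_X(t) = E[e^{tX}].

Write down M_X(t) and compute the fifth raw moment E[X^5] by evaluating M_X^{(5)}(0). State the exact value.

E[X^5] = M^(5)(0) = 80640

M_X(t) = 1/(8*(1/2 - t)^3)
M^(5)(t) = 80640/(256*t^8 - 1024*t^7 + 1792*t^6 - 1792*t^5 + 1120*t^4 - 448*t^3 + 112*t^2 - 16*t + 1)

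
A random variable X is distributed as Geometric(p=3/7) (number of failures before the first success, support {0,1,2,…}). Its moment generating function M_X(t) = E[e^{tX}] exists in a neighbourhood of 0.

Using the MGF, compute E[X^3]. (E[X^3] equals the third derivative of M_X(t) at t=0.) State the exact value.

M_X(t) = 3/(7*(1 - 4*e^(t)/7))
M^(3)(t) = (192*e^(3*t) + 1344*e^(2*t) + 588*e^(t))/(256*e^(4*t) - 1792*e^(3*t) + 4704*e^(2*t) - 5488*e^(t) + 2401)

E[X^3] = M^(3)(0) = 236/9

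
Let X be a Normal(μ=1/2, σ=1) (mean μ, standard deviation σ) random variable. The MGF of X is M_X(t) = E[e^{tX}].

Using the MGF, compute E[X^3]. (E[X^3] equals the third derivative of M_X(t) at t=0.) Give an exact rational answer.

E[X^3] = M^(3)(0) = 13/8

M_X(t) = e^(t^2/2 + t/2)
M^(3)(t) = t^3*e^(t/2)*e^(t^2/2) + 3*t^2*e^(t/2)*e^(t^2/2)/2 + 15*t*e^(t/2)*e^(t^2/2)/4 + 13*e^(t/2)*e^(t^2/2)/8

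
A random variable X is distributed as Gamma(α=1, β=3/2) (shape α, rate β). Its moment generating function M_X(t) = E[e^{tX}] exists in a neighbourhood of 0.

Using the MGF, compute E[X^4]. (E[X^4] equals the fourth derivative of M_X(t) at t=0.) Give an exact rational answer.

M_X(t) = 3/(2*(3/2 - t))
D^4[M](t) = -1152/(32*t^5 - 240*t^4 + 720*t^3 - 1080*t^2 + 810*t - 243)

E[X^4] = D^4[M](0) = 128/27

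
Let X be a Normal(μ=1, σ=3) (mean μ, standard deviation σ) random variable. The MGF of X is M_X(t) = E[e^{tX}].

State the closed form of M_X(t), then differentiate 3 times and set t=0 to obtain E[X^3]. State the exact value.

E[X^3] = M′′′(0) = 28

M_X(t) = e^(9*t^2/2 + t)
M′(t) = 9*t*e^(t)*e^(9*t^2/2) + e^(t)*e^(9*t^2/2)
M′′(t) = 81*t^2*e^(t)*e^(9*t^2/2) + 18*t*e^(t)*e^(9*t^2/2) + 10*e^(t)*e^(9*t^2/2)
M′′′(t) = 729*t^3*e^(t)*e^(9*t^2/2) + 243*t^2*e^(t)*e^(9*t^2/2) + 270*t*e^(t)*e^(9*t^2/2) + 28*e^(t)*e^(9*t^2/2)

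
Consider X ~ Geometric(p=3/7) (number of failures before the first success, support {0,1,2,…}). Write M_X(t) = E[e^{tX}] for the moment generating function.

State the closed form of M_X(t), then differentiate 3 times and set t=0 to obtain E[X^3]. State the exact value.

E[X^3] = M′′′(0) = 236/9

M_X(t) = 3/(7*(1 - 4*e^(t)/7))
M′(t) = 12*e^(t)/(16*e^(2*t) - 56*e^(t) + 49)
M′′(t) = (-48*e^(2*t) - 84*e^(t))/(64*e^(3*t) - 336*e^(2*t) + 588*e^(t) - 343)
M′′′(t) = (192*e^(3*t) + 1344*e^(2*t) + 588*e^(t))/(256*e^(4*t) - 1792*e^(3*t) + 4704*e^(2*t) - 5488*e^(t) + 2401)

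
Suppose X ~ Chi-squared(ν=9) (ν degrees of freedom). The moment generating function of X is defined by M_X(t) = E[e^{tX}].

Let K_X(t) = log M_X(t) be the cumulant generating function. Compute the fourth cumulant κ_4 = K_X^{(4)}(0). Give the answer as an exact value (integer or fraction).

κ_4 = D^4[K](0) = 432

M_X(t) = (1 - 2*t)^(-9/2)
K_X(t) = log M_X(t) = -9*log(1 - 2*t)/2
D^4[K](t) = 432/(16*t^4 - 32*t^3 + 24*t^2 - 8*t + 1)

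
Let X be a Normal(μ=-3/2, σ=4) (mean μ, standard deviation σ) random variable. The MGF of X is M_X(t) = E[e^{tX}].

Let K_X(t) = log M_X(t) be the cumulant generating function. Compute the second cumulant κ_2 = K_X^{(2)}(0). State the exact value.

κ_2 = K′′(0) = 16

M_X(t) = e^(8*t^2 - 3*t/2)
K_X(t) = log M_X(t) = 8*t^2 - 3*t/2
K′(t) = 16*t - 3/2
K′′(t) = 16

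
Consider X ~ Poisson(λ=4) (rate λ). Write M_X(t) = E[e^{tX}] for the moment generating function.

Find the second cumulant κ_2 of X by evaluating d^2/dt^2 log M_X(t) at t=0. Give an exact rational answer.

M_X(t) = e^(4*e^(t) - 4)
K_X(t) = log M_X(t) = 4*e^(t) - 4
K′(t) = 4*e^(t)
K′′(t) = 4*e^(t)

κ_2 = K′′(0) = 4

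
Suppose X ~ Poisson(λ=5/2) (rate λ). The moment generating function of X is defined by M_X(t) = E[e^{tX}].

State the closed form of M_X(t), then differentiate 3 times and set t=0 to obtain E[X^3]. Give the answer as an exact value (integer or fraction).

E[X^3] = d^3M/dt^3 |_{t=0} = 295/8

M_X(t) = e^(5*e^(t)/2 - 5/2)
dM/dt = 5*e^(-5/2)*e^(t)*e^(5*e^(t)/2)/2
d^2M/dt^2 = (25*e^(2*t)*e^(5*e^(t)/2) + 10*e^(t)*e^(5*e^(t)/2))*e^(-5/2)/4
d^3M/dt^3 = (125*e^(3*t)*e^(5*e^(t)/2) + 150*e^(2*t)*e^(5*e^(t)/2) + 20*e^(t)*e^(5*e^(t)/2))*e^(-5/2)/8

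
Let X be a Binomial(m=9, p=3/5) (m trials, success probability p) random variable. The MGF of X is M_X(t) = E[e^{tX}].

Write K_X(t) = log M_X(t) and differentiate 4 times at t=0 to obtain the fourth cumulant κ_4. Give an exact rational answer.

κ_4 = d^4K/dt^4 |_{t=0} = -594/625

M_X(t) = (3*e^(t)/5 + 2/5)^9
K_X(t) = log M_X(t) = 9*log(3*e^(t)/5 + 2/5)
dK/dt = 27*e^(t)/(3*e^(t) + 2)
d^2K/dt^2 = 54*e^(t)/(9*e^(2*t) + 12*e^(t) + 4)
d^3K/dt^3 = (-162*e^(2*t) + 108*e^(t))/(27*e^(3*t) + 54*e^(2*t) + 36*e^(t) + 8)
d^4K/dt^4 = (486*e^(3*t) - 1296*e^(2*t) + 216*e^(t))/(81*e^(4*t) + 216*e^(3*t) + 216*e^(2*t) + 96*e^(t) + 16)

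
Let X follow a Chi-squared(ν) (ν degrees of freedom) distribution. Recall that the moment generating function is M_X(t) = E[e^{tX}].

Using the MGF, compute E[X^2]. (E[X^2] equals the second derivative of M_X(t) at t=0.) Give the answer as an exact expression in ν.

M_X(t) = (1 - 2*t)^(-ν/2)
dM/dt = -ν/(2*t*(1 - 2*t)^(ν/2) - (1 - 2*t)^(ν/2))
d^2M/dt^2 = (ν^2 + 2*ν)/(4*t^2*(1 - 2*t)^(ν/2) - 4*t*(1 - 2*t)^(ν/2) + (1 - 2*t)^(ν/2))

E[X^2] = d^2M/dt^2 |_{t=0} = ν*(ν + 2)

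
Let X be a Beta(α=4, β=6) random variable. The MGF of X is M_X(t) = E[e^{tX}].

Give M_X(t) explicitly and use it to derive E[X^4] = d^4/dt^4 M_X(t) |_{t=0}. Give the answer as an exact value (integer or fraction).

M_X(t) = ₁F₁(4; 10; t)
M^(4)(t) = 7*₁F₁(8; 14; t)/143

E[X^4] = M^(4)(0) = 7/143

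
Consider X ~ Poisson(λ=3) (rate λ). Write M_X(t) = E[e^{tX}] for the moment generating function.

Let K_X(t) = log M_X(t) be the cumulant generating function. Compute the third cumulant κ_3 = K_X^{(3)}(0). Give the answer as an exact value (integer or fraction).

κ_3 = d^3K/dt^3 |_{t=0} = 3

M_X(t) = e^(3*e^(t) - 3)
K_X(t) = log M_X(t) = 3*e^(t) - 3
dK/dt = 3*e^(t)
d^2K/dt^2 = 3*e^(t)
d^3K/dt^3 = 3*e^(t)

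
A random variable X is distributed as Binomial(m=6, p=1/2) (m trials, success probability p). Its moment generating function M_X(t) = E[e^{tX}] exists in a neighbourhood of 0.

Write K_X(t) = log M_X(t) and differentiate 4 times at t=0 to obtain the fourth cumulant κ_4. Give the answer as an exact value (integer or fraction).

κ_4 = d^4K/dt^4 |_{t=0} = -3/4

M_X(t) = (e^(t)/2 + 1/2)^6
K_X(t) = log M_X(t) = 6*log(e^(t)/2 + 1/2)
dK/dt = 6*e^(t)/(e^(t) + 1)
d^2K/dt^2 = 6*e^(t)/(e^(2*t) + 2*e^(t) + 1)
d^3K/dt^3 = (-6*e^(2*t) + 6*e^(t))/(e^(3*t) + 3*e^(2*t) + 3*e^(t) + 1)
d^4K/dt^4 = (6*e^(3*t) - 24*e^(2*t) + 6*e^(t))/(e^(4*t) + 4*e^(3*t) + 6*e^(2*t) + 4*e^(t) + 1)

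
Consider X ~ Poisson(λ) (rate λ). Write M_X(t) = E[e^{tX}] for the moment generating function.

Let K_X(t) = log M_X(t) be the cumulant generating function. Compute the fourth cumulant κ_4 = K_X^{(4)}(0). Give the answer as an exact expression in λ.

M_X(t) = e^(λ*(e^(t) - 1))
K_X(t) = log M_X(t) = λ*(e^(t) - 1)
dK/dt = λ*e^(t)
d^2K/dt^2 = λ*e^(t)
d^3K/dt^3 = λ*e^(t)
d^4K/dt^4 = λ*e^(t)

κ_4 = d^4K/dt^4 |_{t=0} = λ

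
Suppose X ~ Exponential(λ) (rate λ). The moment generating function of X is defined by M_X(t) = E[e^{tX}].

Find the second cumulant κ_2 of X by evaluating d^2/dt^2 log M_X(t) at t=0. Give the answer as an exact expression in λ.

M_X(t) = λ/(λ - t)
K_X(t) = log M_X(t) = log(λ) - log(λ - t)
K^(2)(t) = 1/(λ^2 - 2*λ*t + t^2)

κ_2 = K^(2)(0) = λ^(-2)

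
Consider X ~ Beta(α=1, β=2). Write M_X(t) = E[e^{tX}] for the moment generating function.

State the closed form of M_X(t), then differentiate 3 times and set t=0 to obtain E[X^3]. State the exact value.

M_X(t) = ₁F₁(1; 3; t)
M^(3)(t) = ₁F₁(4; 6; t)/10

E[X^3] = M^(3)(0) = 1/10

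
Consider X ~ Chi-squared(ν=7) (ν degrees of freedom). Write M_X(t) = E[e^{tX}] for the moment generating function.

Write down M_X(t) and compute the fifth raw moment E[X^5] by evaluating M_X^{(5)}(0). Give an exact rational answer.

M_X(t) = (1 - 2*t)^(-7/2)

E[X^5] = M^(5)(0) = 135135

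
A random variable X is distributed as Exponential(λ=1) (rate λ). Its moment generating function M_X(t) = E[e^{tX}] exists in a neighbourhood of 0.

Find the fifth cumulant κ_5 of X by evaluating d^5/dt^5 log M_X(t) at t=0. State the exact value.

κ_5 = K^(5)(0) = 24

M_X(t) = 1/(1 - t)
K_X(t) = log M_X(t) = -log(1 - t)
K^(5)(t) = -24/(t^5 - 5*t^4 + 10*t^3 - 10*t^2 + 5*t - 1)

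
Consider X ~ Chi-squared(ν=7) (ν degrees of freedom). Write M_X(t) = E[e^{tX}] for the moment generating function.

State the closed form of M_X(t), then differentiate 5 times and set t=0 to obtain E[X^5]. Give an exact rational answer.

E[X^5] = M′′′′′(0) = 135135

M_X(t) = (1 - 2*t)^(-7/2)
M′(t) = 7/(16*t^4*√(1 - 2*t) - 32*t^3*√(1 - 2*t) + 24*t^2*√(1 - 2*t) - 8*t*√(1 - 2*t) + √(1 - 2*t))
M′′(t) = -63/(32*t^5*√(1 - 2*t) - 80*t^4*√(1 - 2*t) + 80*t^3*√(1 - 2*t) - 40*t^2*√(1 - 2*t) + 10*t*√(1 - 2*t) - √(1 - 2*t))
M′′′(t) = 693/(64*t^6*√(1 - 2*t) - 192*t^5*√(1 - 2*t) + 240*t^4*√(1 - 2*t) - 160*t^3*√(1 - 2*t) + 60*t^2*√(1 - 2*t) - 12*t*√(1 - 2*t) + √(1 - 2*t))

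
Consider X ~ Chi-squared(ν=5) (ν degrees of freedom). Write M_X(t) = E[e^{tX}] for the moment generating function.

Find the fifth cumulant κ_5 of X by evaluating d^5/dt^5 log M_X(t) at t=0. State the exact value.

M_X(t) = (1 - 2*t)^(-5/2)
K_X(t) = log M_X(t) = -5*log(1 - 2*t)/2
dK/dt = -5/(2*t - 1)
d^2K/dt^2 = 10/(4*t^2 - 4*t + 1)
d^3K/dt^3 = -40/(8*t^3 - 12*t^2 + 6*t - 1)
d^4K/dt^4 = 240/(16*t^4 - 32*t^3 + 24*t^2 - 8*t + 1)
d^5K/dt^5 = -1920/(32*t^5 - 80*t^4 + 80*t^3 - 40*t^2 + 10*t - 1)

κ_5 = d^5K/dt^5 |_{t=0} = 1920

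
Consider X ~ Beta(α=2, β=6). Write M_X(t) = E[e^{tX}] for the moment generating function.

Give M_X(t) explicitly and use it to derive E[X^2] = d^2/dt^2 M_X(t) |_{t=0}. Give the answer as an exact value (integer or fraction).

M_X(t) = ₁F₁(2; 8; t)
D^2[M](t) = ₁F₁(4; 10; t)/12

E[X^2] = D^2[M](0) = 1/12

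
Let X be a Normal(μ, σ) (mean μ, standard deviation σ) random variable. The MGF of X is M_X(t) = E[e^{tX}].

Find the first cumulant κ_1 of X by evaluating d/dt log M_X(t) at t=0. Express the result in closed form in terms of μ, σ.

M_X(t) = e^(μ*t + σ^2*t^2/2)
K_X(t) = log M_X(t) = μ*t + σ^2*t^2/2
K′(t) = μ + σ^2*t

κ_1 = K′(0) = μ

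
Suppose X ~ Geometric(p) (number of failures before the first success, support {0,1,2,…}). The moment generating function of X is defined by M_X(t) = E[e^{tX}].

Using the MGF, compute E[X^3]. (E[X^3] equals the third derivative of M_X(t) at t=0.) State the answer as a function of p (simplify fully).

E[X^3] = M^(3)(0) = -1 + 7/p - 12/p^2 + 6/p^3

M_X(t) = p/(-(1 - p)*e^(t) + 1)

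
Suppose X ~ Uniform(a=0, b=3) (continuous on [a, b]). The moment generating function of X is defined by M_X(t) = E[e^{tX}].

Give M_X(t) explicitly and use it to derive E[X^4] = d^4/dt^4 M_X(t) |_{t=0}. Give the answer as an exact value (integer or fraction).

E[X^4] = d^4M/dt^4 |_{t=0} = 81/5

M_X(t) = (e^(3*t) - 1)/(3*t)
dM/dt = (3*t*e^(3*t) - e^(3*t) + 1)/(3*t^2)
d^2M/dt^2 = (9*t^2*e^(3*t) - 6*t*e^(3*t) + 2*e^(3*t) - 2)/(3*t^3)
d^3M/dt^3 = (9*t^3*e^(3*t) - 9*t^2*e^(3*t) + 6*t*e^(3*t) - 2*e^(3*t) + 2)/t^4
d^4M/dt^4 = (27*t^4*e^(3*t) - 36*t^3*e^(3*t) + 36*t^2*e^(3*t) - 24*t*e^(3*t) + 8*e^(3*t) - 8)/t^5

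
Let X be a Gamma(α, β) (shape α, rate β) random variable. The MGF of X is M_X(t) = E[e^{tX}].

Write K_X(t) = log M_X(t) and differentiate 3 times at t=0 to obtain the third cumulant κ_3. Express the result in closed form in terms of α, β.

κ_3 = K′′′(0) = 2*α/β^3

M_X(t) = (β/(β - t))^α
K_X(t) = log M_X(t) = α*(log(β) - log(β - t))
K′(t) = -α/(-β + t)
K′′(t) = α/(β^2 - 2*β*t + t^2)
K′′′(t) = -2*α/(-β^3 + 3*β^2*t - 3*β*t^2 + t^3)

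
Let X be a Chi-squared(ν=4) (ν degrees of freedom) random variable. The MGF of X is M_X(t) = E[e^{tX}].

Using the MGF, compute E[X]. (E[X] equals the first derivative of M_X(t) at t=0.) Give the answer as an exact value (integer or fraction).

M_X(t) = (1 - 2*t)^(-2)
D[M](t) = -4/(8*t^3 - 12*t^2 + 6*t - 1)

E[X] = D[M](0) = 4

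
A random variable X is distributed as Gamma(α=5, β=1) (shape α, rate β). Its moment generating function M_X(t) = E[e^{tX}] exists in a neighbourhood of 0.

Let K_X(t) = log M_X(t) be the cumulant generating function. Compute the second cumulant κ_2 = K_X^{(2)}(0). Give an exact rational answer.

κ_2 = D^2[K](0) = 5

M_X(t) = (1 - t)^(-5)
K_X(t) = log M_X(t) = -5*log(1 - t)
D^2[K](t) = 5/(t^2 - 2*t + 1)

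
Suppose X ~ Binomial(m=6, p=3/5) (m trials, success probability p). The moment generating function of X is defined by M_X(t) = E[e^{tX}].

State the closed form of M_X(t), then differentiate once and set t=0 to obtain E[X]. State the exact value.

E[X] = D[M](0) = 18/5

M_X(t) = (3*e^(t)/5 + 2/5)^6
D[M](t) = 4374*e^(6*t)/15625 + 2916*e^(5*t)/3125 + 3888*e^(4*t)/3125 + 2592*e^(3*t)/3125 + 864*e^(2*t)/3125 + 576*e^(t)/15625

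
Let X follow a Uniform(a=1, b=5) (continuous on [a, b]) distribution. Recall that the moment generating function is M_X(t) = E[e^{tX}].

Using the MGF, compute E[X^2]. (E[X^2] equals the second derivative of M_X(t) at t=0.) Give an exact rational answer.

E[X^2] = M′′(0) = 31/3

M_X(t) = (e^(5*t) - e^(t))/(4*t)
M′(t) = (5*t*e^(5*t) - t*e^(t) - e^(5*t) + e^(t))/(4*t^2)
M′′(t) = (25*t^2*e^(5*t) - t^2*e^(t) - 10*t*e^(5*t) + 2*t*e^(t) + 2*e^(5*t) - 2*e^(t))/(4*t^3)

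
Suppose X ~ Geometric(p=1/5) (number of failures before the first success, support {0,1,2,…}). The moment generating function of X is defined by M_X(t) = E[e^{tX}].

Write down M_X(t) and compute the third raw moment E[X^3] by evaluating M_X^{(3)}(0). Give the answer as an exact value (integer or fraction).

M_X(t) = 1/(5*(1 - 4*e^(t)/5))
M^(3)(t) = (64*e^(3*t) + 320*e^(2*t) + 100*e^(t))/(256*e^(4*t) - 1280*e^(3*t) + 2400*e^(2*t) - 2000*e^(t) + 625)

E[X^3] = M^(3)(0) = 484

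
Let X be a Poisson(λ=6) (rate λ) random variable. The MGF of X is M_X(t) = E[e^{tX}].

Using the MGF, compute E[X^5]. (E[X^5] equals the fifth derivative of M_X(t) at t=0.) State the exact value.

M_X(t) = e^(6*e^(t) - 6)
M^(5)(t) = (7776*e^(5*t)*e^(6*e^(t)) + 12960*e^(4*t)*e^(6*e^(t)) + 5400*e^(3*t)*e^(6*e^(t)) + 540*e^(2*t)*e^(6*e^(t)) + 6*e^(t)*e^(6*e^(t)))*e^(-6)

E[X^5] = M^(5)(0) = 26682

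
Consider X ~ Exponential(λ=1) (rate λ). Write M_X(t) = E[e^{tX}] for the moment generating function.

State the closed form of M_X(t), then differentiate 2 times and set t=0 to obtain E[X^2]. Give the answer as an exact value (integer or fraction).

M_X(t) = 1/(1 - t)
dM/dt = 1/(t^2 - 2*t + 1)
d^2M/dt^2 = -2/(t^3 - 3*t^2 + 3*t - 1)

E[X^2] = d^2M/dt^2 |_{t=0} = 2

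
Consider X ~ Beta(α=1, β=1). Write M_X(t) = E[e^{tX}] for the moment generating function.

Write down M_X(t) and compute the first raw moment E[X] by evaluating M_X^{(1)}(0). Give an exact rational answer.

M_X(t) = ₁F₁(1; 2; t)
M′(t) = ₁F₁(2; 3; t)/2

E[X] = M′(0) = 1/2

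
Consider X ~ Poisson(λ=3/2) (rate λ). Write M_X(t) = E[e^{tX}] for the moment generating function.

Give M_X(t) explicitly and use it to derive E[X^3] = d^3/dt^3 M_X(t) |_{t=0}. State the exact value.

M_X(t) = e^(3*e^(t)/2 - 3/2)
dM/dt = 3*e^(-3/2)*e^(t)*e^(3*e^(t)/2)/2
d^2M/dt^2 = (9*e^(2*t)*e^(3*e^(t)/2) + 6*e^(t)*e^(3*e^(t)/2))*e^(-3/2)/4
d^3M/dt^3 = (27*e^(3*t)*e^(3*e^(t)/2) + 54*e^(2*t)*e^(3*e^(t)/2) + 12*e^(t)*e^(3*e^(t)/2))*e^(-3/2)/8

E[X^3] = d^3M/dt^3 |_{t=0} = 93/8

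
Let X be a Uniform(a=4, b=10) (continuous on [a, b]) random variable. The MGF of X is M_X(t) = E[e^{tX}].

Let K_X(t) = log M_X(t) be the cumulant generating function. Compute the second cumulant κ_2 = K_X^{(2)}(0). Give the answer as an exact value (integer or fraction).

M_X(t) = (e^(10*t) - e^(4*t))/(6*t)
K_X(t) = log M_X(t) = -log(t) + log(e^(10*t) - e^(4*t)) - log(6)
K^(2)(t) = (-36*t^2*e^(6*t) + e^(12*t) - 2*e^(6*t) + 1)/(t^2*e^(12*t) - 2*t^2*e^(6*t) + t^2)

κ_2 = K^(2)(0) = 3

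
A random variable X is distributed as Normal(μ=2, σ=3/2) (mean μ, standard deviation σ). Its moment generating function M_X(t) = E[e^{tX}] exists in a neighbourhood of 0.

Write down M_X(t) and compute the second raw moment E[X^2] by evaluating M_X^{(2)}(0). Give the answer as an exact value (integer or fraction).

E[X^2] = d^2M/dt^2 |_{t=0} = 25/4

M_X(t) = e^(9*t^2/8 + 2*t)
dM/dt = 9*t*e^(2*t)*e^(9*t^2/8)/4 + 2*e^(2*t)*e^(9*t^2/8)
d^2M/dt^2 = 81*t^2*e^(2*t)*e^(9*t^2/8)/16 + 9*t*e^(2*t)*e^(9*t^2/8) + 25*e^(2*t)*e^(9*t^2/8)/4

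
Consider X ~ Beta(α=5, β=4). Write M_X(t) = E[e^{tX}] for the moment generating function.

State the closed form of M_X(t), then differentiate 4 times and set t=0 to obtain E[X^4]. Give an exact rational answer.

E[X^4] = d^4M/dt^4 |_{t=0} = 14/99

M_X(t) = ₁F₁(5; 9; t)
dM/dt = 5*₁F₁(6; 10; t)/9
d^2M/dt^2 = ₁F₁(7; 11; t)/3
d^3M/dt^3 = 7*₁F₁(8; 12; t)/33
d^4M/dt^4 = 14*₁F₁(9; 13; t)/99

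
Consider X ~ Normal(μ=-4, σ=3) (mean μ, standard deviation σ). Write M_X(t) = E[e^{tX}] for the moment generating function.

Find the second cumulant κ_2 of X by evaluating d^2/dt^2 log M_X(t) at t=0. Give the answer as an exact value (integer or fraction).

κ_2 = K′′(0) = 9

M_X(t) = e^(9*t^2/2 - 4*t)
K_X(t) = log M_X(t) = 9*t^2/2 - 4*t
K′(t) = 9*t - 4
K′′(t) = 9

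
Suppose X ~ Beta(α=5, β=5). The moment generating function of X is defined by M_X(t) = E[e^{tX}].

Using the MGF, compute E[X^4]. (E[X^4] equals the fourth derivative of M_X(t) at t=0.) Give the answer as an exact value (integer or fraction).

E[X^4] = d^4M/dt^4 |_{t=0} = 14/143

M_X(t) = ₁F₁(5; 10; t)
dM/dt = ₁F₁(6; 11; t)/2
d^2M/dt^2 = 3*₁F₁(7; 12; t)/11
d^3M/dt^3 = 7*₁F₁(8; 13; t)/44
d^4M/dt^4 = 14*₁F₁(9; 14; t)/143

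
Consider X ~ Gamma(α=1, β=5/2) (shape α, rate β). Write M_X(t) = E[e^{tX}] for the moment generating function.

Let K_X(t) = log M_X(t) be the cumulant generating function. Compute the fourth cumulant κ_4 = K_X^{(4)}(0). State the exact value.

κ_4 = d^4K/dt^4 |_{t=0} = 96/625

M_X(t) = 5/(2*(5/2 - t))
K_X(t) = log M_X(t) = -log(5/2 - t) - log(2) + log(5)
dK/dt = -2/(2*t - 5)
d^2K/dt^2 = 4/(4*t^2 - 20*t + 25)
d^3K/dt^3 = -16/(8*t^3 - 60*t^2 + 150*t - 125)
d^4K/dt^4 = 96/(16*t^4 - 160*t^3 + 600*t^2 - 1000*t + 625)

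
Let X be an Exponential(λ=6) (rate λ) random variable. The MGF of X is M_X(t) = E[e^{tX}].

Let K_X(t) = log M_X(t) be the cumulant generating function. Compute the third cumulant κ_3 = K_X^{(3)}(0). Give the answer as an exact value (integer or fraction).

M_X(t) = 6/(6 - t)
K_X(t) = log M_X(t) = -log(6 - t) + log(6)
dK/dt = -1/(t - 6)
d^2K/dt^2 = 1/(t^2 - 12*t + 36)
d^3K/dt^3 = -2/(t^3 - 18*t^2 + 108*t - 216)

κ_3 = d^3K/dt^3 |_{t=0} = 1/108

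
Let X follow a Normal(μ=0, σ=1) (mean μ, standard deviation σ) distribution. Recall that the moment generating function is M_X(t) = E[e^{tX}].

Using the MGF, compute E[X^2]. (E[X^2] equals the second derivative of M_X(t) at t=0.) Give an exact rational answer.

M_X(t) = e^(t^2/2)
D^2[M](t) = t^2*e^(t^2/2) + e^(t^2/2)

E[X^2] = D^2[M](0) = 1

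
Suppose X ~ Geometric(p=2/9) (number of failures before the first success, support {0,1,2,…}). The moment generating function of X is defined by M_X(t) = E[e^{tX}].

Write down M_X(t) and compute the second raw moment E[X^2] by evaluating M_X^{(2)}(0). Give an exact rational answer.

M_X(t) = 2/(9*(1 - 7*e^(t)/9))
dM/dt = 14*e^(t)/(49*e^(2*t) - 126*e^(t) + 81)
d^2M/dt^2 = (-98*e^(2*t) - 126*e^(t))/(343*e^(3*t) - 1323*e^(2*t) + 1701*e^(t) - 729)

E[X^2] = d^2M/dt^2 |_{t=0} = 28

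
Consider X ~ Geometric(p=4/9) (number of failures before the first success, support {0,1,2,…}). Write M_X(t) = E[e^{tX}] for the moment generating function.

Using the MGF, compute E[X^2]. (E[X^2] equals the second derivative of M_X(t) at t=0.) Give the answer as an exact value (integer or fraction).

M_X(t) = 4/(9*(1 - 5*e^(t)/9))
D^2[M](t) = (-100*e^(2*t) - 180*e^(t))/(125*e^(3*t) - 675*e^(2*t) + 1215*e^(t) - 729)

E[X^2] = D^2[M](0) = 35/8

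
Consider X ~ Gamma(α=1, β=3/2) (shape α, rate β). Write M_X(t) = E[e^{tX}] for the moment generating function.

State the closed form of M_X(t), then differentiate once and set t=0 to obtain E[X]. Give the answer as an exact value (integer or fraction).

M_X(t) = 3/(2*(3/2 - t))
M^(1)(t) = 6/(4*t^2 - 12*t + 9)

E[X] = M^(1)(0) = 2/3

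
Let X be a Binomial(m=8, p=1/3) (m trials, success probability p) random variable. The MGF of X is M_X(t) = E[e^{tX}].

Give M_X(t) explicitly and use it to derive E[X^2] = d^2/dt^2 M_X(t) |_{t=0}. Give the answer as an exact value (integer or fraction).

E[X^2] = M^(2)(0) = 80/9

M_X(t) = (e^(t)/3 + 2/3)^8
M^(2)(t) = 64*e^(8*t)/6561 + 784*e^(7*t)/6561 + 448*e^(6*t)/729 + 11200*e^(5*t)/6561 + 17920*e^(4*t)/6561 + 1792*e^(3*t)/729 + 7168*e^(2*t)/6561 + 1024*e^(t)/6561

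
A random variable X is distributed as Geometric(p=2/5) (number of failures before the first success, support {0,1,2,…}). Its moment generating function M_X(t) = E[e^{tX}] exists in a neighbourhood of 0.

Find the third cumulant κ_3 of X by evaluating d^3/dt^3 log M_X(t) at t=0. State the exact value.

κ_3 = K′′′(0) = 15

M_X(t) = 2/(5*(1 - 3*e^(t)/5))
K_X(t) = log M_X(t) = -log(1 - 3*e^(t)/5) - log(5) + log(2)
K′(t) = -3*e^(t)/(3*e^(t) - 5)
K′′(t) = 15*e^(t)/(9*e^(2*t) - 30*e^(t) + 25)
K′′′(t) = (-45*e^(2*t) - 75*e^(t))/(27*e^(3*t) - 135*e^(2*t) + 225*e^(t) - 125)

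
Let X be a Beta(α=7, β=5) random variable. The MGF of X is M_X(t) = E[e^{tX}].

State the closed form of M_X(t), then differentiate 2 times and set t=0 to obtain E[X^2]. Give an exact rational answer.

E[X^2] = D^2[M](0) = 14/39

M_X(t) = ₁F₁(7; 12; t)
D^2[M](t) = 14*₁F₁(9; 14; t)/39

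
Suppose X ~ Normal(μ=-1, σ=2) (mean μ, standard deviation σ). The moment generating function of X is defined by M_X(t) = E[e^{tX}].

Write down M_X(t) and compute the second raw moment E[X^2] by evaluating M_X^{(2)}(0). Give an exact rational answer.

E[X^2] = M^(2)(0) = 5

M_X(t) = e^(2*t^2 - t)
M^(2)(t) = (16*t^2*e^(2*t^2) - 8*t*e^(2*t^2) + 5*e^(2*t^2))*e^(-t)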